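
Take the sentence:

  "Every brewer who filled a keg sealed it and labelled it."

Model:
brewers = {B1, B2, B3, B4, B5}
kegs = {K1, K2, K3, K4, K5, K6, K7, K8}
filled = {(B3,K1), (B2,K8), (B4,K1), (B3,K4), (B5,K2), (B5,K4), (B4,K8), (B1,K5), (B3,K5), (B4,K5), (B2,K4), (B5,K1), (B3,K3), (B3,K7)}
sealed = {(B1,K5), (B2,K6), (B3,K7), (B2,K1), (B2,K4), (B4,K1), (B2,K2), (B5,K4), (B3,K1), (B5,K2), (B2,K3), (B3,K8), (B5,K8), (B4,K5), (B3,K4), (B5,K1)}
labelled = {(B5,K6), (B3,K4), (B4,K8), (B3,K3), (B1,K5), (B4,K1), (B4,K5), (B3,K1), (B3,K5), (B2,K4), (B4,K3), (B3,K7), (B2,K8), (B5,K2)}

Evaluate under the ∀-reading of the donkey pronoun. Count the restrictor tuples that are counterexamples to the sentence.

"it" takes "a keg" as antecedent — a donkey pronoun bound across the clause boundary.
Strong reading: for every (b,k) with filled(b,k), sealed(b,k) ∧ labelled(b,k).
Restrictor pairs: (B1,K5) ✓  (B2,K4) ✓  (B2,K8) ✗  (B3,K1) ✓  (B3,K3) ✗  (B3,K4) ✓  (B3,K5) ✗  (B3,K7) ✓  (B4,K1) ✓  (B4,K5) ✓  (B4,K8) ✗  (B5,K1) ✗  (B5,K2) ✓  (B5,K4) ✗
Counterexamples (restrictor pairs failing the scope): 6.

6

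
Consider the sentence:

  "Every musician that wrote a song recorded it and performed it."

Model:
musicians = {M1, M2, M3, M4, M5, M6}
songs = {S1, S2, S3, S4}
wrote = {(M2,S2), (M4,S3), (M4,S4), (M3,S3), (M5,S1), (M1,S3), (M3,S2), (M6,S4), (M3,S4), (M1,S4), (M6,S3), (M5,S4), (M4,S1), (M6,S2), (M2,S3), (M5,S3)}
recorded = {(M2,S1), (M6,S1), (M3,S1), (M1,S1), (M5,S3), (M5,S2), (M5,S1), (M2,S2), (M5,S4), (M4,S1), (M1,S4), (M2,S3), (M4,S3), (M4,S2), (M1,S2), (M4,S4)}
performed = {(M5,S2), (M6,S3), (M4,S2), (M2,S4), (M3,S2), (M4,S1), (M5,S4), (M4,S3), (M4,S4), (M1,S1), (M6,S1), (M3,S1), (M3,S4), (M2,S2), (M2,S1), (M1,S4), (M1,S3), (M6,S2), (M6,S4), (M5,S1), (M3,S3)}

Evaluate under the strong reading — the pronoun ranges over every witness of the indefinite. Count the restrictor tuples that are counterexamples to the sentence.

"it" takes "a song" as antecedent — a donkey pronoun bound across the clause boundary.
Strong reading: for every (m,s) with wrote(m,s), recorded(m,s) ∧ performed(m,s).
Restrictor pairs: (M1,S3) ✗  (M1,S4) ✓  (M2,S2) ✓  (M2,S3) ✗  (M3,S2) ✗  (M3,S3) ✗  (M3,S4) ✗  (M4,S1) ✓  (M4,S3) ✓  (M4,S4) ✓  (M5,S1) ✓  (M5,S3) ✗  (M5,S4) ✓  (M6,S2) ✗  (M6,S3) ✗  (M6,S4) ✗
Counterexamples (restrictor pairs failing the scope): 9.

9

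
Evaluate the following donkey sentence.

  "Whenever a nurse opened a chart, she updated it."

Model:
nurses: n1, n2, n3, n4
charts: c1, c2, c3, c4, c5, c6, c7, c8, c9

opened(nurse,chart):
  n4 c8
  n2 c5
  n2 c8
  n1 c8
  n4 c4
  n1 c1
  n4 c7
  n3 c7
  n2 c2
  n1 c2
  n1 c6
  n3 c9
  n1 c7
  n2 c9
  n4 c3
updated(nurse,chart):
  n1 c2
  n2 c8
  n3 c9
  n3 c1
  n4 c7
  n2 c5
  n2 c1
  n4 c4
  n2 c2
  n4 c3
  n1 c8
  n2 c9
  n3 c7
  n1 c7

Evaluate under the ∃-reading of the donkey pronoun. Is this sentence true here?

"it" takes "a chart" as antecedent — a donkey pronoun bound across the clause boundary.
Weak reading: every nurse n with some opened-chart has at least one opened-chart c such that updated(n,c).
Per nurse: n1:✓  n2:✓  n3:✓  n4:✓
Every nurse in the restrictor has a witness.

True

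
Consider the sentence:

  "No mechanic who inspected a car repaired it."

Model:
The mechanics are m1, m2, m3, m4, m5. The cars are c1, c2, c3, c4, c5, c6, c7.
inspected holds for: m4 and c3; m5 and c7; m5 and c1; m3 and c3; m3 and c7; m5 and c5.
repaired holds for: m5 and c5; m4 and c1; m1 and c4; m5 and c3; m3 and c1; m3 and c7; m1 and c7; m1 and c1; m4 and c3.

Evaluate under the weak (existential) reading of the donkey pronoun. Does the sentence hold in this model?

"it" takes "a car" as antecedent — a donkey pronoun bound across the clause boundary.
Truth condition: for no (m,c) with inspected(m,c) does repaired(m,c) hold.
Restrictor pairs — does the scope hold? (m3,c3):fails  (m3,c7):holds  (m4,c3):holds  (m5,c1):fails  (m5,c5):holds  (m5,c7):fails
Scope holds for 3 pair(s), so the sentence is false.

False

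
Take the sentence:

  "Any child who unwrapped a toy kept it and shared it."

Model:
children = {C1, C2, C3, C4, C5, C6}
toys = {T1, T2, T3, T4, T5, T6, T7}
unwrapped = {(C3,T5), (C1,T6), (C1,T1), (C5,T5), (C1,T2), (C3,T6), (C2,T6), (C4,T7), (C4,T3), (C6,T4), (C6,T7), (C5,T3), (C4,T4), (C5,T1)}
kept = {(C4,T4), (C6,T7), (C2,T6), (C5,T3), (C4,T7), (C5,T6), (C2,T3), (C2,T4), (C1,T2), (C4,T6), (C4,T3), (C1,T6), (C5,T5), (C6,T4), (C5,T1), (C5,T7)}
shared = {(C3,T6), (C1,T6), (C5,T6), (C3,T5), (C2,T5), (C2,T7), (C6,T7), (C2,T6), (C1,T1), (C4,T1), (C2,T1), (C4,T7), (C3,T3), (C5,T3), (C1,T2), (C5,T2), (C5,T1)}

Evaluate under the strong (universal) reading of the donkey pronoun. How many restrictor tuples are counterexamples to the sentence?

"it" takes "a toy" as antecedent — a donkey pronoun bound across the clause boundary.
Strong reading: for every (c,t) with unwrapped(c,t), kept(c,t) ∧ shared(c,t).
Restrictor pairs: (C1,T1) ✗  (C1,T2) ✓  (C1,T6) ✓  (C2,T6) ✓  (C3,T5) ✗  (C3,T6) ✗  (C4,T3) ✗  (C4,T4) ✗  (C4,T7) ✓  (C5,T1) ✓  (C5,T3) ✓  (C5,T5) ✗  (C6,T4) ✗  (C6,T7) ✓
Counterexamples (restrictor pairs failing the scope): 7.

7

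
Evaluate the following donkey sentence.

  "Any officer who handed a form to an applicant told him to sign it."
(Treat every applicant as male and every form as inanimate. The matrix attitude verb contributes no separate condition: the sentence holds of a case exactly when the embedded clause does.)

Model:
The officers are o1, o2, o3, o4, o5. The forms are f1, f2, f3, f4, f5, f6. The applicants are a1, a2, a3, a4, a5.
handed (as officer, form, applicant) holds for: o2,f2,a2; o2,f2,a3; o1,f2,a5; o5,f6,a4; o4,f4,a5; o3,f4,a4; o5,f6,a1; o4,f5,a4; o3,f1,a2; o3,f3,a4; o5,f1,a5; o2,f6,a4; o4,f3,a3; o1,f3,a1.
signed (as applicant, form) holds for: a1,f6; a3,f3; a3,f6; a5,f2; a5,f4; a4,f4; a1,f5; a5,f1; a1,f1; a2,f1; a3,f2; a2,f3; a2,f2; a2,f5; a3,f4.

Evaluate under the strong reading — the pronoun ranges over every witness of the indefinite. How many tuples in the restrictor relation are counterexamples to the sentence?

"him" takes "an applicant" as antecedent and "it" takes "a form"; both are donkey pronouns co-varying with the restrictor.
Strong reading: for every (o,f,a) with handed(o,f,a), signed(a,f).
Restrictor triples: (o1,f2,a5)→signed(a5,f2) ✓  (o1,f3,a1)→signed(a1,f3) ✗  (o2,f2,a2)→signed(a2,f2) ✓  (o2,f2,a3)→signed(a3,f2) ✓  (o2,f6,a4)→signed(a4,f6) ✗  (o3,f1,a2)→signed(a2,f1) ✓  (o3,f3,a4)→signed(a4,f3) ✗  (o3,f4,a4)→signed(a4,f4) ✓  (o4,f3,a3)→signed(a3,f3) ✓  (o4,f4,a5)→signed(a5,f4) ✓  (o4,f5,a4)→signed(a4,f5) ✗  (o5,f1,a5)→signed(a5,f1) ✓  (o5,f6,a1)→signed(a1,f6) ✓  (o5,f6,a4)→signed(a4,f6) ✗
Counterexamples (restrictor triples failing the scope): 5.

5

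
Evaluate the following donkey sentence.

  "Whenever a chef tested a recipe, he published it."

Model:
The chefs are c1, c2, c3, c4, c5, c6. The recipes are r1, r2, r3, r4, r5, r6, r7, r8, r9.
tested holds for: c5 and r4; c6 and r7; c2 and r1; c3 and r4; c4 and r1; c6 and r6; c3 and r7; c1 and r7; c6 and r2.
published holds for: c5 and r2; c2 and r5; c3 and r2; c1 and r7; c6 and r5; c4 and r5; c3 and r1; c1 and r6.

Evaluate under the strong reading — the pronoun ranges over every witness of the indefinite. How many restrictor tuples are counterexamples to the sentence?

8

"it" takes "a recipe" as antecedent — a donkey pronoun bound across the clause boundary.
Strong reading: for every (c,r) with tested(c,r), published(c,r).
Restrictor pairs: (c1,r7) ✓  (c2,r1) ✗  (c3,r4) ✗  (c3,r7) ✗  (c4,r1) ✗  (c5,r4) ✗  (c6,r2) ✗  (c6,r6) ✗  (c6,r7) ✗
Counterexamples (restrictor pairs failing the scope): 8.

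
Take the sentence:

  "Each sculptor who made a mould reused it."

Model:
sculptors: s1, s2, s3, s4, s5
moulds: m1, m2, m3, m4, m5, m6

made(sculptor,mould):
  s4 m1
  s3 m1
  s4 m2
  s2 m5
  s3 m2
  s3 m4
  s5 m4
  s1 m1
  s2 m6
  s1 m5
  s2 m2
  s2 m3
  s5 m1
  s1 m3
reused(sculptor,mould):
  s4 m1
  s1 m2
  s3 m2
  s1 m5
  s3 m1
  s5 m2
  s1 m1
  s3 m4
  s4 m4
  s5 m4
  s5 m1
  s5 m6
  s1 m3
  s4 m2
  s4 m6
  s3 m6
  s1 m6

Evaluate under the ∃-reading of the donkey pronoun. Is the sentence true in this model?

False

"it" takes "a mould" as antecedent — a donkey pronoun bound across the clause boundary.
Weak reading: every sculptor s with some made-mould has at least one made-mould m such that reused(s,m).
Per sculptor: s1:✓  s2:✗  s3:✓  s4:✓  s5:✓
s2 has no witness among its made-moulds.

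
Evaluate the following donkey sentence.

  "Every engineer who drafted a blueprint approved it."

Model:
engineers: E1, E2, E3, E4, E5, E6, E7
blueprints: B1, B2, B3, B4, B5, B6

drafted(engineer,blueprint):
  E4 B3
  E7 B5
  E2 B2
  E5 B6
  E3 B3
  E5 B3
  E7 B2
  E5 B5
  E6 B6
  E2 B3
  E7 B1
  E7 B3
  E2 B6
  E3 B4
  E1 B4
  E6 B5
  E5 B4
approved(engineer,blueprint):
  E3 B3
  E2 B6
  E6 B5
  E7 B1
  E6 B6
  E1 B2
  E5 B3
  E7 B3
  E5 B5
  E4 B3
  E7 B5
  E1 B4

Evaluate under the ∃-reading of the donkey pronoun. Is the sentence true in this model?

True

"it" takes "a blueprint" as antecedent — a donkey pronoun bound across the clause boundary.
Weak reading: every engineer e with some drafted-blueprint has at least one drafted-blueprint b such that approved(e,b).
Per engineer: E1:✓  E2:✓  E3:✓  E4:✓  E5:✓  E6:✓  E7:✓
Every engineer in the restrictor has a witness.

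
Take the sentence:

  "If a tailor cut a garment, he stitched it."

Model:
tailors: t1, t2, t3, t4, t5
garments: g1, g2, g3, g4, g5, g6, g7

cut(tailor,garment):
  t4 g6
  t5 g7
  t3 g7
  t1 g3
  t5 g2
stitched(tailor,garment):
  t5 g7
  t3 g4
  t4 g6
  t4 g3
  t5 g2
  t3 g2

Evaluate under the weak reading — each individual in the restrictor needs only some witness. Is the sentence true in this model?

"it" takes "a garment" as antecedent — a donkey pronoun bound across the clause boundary.
Weak reading: every tailor t with some cut-garment has at least one cut-garment g such that stitched(t,g).
Per tailor: t1:✗  t3:✗  t4:✓  t5:✓
t1 has no witness among its cut-garments.

False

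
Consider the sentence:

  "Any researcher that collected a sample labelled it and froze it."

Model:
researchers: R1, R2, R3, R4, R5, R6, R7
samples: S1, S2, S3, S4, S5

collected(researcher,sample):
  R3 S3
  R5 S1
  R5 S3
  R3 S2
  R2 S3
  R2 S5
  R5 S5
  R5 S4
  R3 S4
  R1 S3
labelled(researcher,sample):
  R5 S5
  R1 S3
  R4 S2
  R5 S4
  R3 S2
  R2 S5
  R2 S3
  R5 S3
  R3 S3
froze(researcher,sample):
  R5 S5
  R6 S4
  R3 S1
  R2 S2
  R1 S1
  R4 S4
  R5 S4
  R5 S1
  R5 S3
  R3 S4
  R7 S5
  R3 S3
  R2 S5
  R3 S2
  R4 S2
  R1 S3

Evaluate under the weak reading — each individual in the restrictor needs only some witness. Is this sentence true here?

True

"it" takes "a sample" as antecedent — a donkey pronoun bound across the clause boundary.
Weak reading: every researcher r with some collected-sample has at least one collected-sample s such that labelled(r,s) ∧ froze(r,s).
Per researcher: R1:✓  R2:✓  R3:✓  R5:✓
Every researcher in the restrictor has a witness.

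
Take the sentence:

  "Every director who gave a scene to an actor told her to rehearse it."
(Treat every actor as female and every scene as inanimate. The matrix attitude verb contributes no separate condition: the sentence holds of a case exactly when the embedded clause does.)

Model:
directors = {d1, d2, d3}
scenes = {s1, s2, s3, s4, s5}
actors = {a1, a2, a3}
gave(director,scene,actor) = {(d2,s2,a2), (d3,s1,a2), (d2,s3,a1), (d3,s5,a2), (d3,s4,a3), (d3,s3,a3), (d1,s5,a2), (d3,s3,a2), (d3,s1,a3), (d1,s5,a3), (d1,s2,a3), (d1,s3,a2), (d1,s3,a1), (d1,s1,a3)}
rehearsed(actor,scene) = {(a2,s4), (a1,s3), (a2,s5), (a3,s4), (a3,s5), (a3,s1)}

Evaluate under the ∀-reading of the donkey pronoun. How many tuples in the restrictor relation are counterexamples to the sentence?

"her" takes "an actor" as antecedent and "it" takes "a scene"; both are donkey pronouns co-varying with the restrictor.
Strong reading: for every (d,s,a) with gave(d,s,a), rehearsed(a,s).
Restrictor triples: (d1,s1,a3)→rehearsed(a3,s1) ✓  (d1,s2,a3)→rehearsed(a3,s2) ✗  (d1,s3,a1)→rehearsed(a1,s3) ✓  (d1,s3,a2)→rehearsed(a2,s3) ✗  (d1,s5,a2)→rehearsed(a2,s5) ✓  (d1,s5,a3)→rehearsed(a3,s5) ✓  (d2,s2,a2)→rehearsed(a2,s2) ✗  (d2,s3,a1)→rehearsed(a1,s3) ✓  (d3,s1,a2)→rehearsed(a2,s1) ✗  (d3,s1,a3)→rehearsed(a3,s1) ✓  (d3,s3,a2)→rehearsed(a2,s3) ✗  (d3,s3,a3)→rehearsed(a3,s3) ✗  (d3,s4,a3)→rehearsed(a3,s4) ✓  (d3,s5,a2)→rehearsed(a2,s5) ✓
Counterexamples (restrictor triples failing the scope): 6.

6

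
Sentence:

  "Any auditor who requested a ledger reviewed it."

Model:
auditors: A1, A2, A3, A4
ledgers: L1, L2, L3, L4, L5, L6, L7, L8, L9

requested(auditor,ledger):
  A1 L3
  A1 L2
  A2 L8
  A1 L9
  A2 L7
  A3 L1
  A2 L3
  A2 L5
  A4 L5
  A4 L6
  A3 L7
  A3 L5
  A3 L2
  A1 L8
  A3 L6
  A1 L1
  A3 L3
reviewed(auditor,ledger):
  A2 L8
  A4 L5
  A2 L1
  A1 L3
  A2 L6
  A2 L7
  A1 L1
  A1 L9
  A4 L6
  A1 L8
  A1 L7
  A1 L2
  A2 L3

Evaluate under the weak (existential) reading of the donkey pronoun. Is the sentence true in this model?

False

"it" takes "a ledger" as antecedent — a donkey pronoun bound across the clause boundary.
Weak reading: every auditor a with some requested-ledger has at least one requested-ledger l such that reviewed(a,l).
Per auditor: A1:✓  A2:✓  A3:✗  A4:✓
A3 has no witness among its requested-ledgers.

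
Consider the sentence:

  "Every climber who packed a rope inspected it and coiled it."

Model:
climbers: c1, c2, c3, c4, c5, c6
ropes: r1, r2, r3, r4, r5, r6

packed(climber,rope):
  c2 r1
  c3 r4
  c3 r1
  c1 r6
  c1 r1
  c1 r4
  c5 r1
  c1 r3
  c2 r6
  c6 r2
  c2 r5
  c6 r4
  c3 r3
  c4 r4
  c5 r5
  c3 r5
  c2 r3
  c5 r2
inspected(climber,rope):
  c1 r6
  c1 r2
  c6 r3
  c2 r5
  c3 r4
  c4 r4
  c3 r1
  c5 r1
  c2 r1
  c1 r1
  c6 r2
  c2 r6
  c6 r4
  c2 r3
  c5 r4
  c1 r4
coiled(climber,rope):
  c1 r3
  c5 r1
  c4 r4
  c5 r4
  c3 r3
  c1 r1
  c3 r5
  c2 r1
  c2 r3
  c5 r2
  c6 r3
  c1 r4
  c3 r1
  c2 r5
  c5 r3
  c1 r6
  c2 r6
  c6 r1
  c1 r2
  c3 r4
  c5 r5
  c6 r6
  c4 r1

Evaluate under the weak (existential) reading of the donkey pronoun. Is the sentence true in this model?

"it" takes "a rope" as antecedent — a donkey pronoun bound across the clause boundary.
Weak reading: every climber c with some packed-rope has at least one packed-rope r such that inspected(c,r) ∧ coiled(c,r).
Per climber: c1:✓  c2:✓  c3:✓  c4:✓  c5:✓  c6:✗
c6 has no witness among its packed-ropes.

False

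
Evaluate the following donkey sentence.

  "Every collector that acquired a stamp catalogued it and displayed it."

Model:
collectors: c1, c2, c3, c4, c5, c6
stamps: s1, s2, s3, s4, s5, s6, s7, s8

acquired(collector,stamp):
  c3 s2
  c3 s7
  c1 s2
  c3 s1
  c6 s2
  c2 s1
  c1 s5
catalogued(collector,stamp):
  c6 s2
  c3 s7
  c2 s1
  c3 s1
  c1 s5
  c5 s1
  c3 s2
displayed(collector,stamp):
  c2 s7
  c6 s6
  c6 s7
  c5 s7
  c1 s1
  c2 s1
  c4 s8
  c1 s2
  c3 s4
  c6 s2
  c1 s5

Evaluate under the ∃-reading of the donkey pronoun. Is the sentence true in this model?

False

"it" takes "a stamp" as antecedent — a donkey pronoun bound across the clause boundary.
Weak reading: every collector c with some acquired-stamp has at least one acquired-stamp s such that catalogued(c,s) ∧ displayed(c,s).
Per collector: c1:✓  c2:✓  c3:✗  c6:✓
c3 has no witness among its acquired-stamps.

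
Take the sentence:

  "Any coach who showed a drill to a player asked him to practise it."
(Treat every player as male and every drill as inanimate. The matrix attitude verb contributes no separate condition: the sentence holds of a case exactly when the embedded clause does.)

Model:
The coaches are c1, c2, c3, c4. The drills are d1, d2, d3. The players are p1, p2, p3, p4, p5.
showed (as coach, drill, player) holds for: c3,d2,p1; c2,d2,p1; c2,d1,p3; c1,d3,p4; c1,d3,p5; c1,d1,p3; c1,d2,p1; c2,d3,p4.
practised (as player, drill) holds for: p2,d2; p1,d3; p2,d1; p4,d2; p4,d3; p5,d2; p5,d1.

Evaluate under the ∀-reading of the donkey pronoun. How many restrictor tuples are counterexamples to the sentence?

6

"him" takes "a player" as antecedent and "it" takes "a drill"; both are donkey pronouns co-varying with the restrictor.
Strong reading: for every (c,d,p) with showed(c,d,p), practised(p,d).
Restrictor triples: (c1,d1,p3)→practised(p3,d1) ✗  (c1,d2,p1)→practised(p1,d2) ✗  (c1,d3,p4)→practised(p4,d3) ✓  (c1,d3,p5)→practised(p5,d3) ✗  (c2,d1,p3)→practised(p3,d1) ✗  (c2,d2,p1)→practised(p1,d2) ✗  (c2,d3,p4)→practised(p4,d3) ✓  (c3,d2,p1)→practised(p1,d2) ✗
Counterexamples (restrictor triples failing the scope): 6.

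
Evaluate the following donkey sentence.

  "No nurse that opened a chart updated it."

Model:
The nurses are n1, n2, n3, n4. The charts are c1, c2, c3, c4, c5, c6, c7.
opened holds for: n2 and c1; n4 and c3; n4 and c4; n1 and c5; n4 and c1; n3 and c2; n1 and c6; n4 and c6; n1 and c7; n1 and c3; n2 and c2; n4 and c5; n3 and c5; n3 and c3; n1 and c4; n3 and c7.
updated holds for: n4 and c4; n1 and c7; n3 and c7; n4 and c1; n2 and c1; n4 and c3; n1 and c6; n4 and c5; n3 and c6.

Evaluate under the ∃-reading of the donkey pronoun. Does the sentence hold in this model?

False

"it" takes "a chart" as antecedent — a donkey pronoun bound across the clause boundary.
Truth condition: for no (n,c) with opened(n,c) does updated(n,c) hold.
Restrictor pairs — does the scope hold? (n1,c3):fails  (n1,c4):fails  (n1,c5):fails  (n1,c6):holds  (n1,c7):holds  (n2,c1):holds  (n2,c2):fails  (n3,c2):fails  (n3,c3):fails  (n3,c5):fails  (n3,c7):holds  (n4,c1):holds  (n4,c3):holds  (n4,c4):holds  (n4,c5):holds  (n4,c6):fails
Scope holds for 8 pair(s), so the sentence is false.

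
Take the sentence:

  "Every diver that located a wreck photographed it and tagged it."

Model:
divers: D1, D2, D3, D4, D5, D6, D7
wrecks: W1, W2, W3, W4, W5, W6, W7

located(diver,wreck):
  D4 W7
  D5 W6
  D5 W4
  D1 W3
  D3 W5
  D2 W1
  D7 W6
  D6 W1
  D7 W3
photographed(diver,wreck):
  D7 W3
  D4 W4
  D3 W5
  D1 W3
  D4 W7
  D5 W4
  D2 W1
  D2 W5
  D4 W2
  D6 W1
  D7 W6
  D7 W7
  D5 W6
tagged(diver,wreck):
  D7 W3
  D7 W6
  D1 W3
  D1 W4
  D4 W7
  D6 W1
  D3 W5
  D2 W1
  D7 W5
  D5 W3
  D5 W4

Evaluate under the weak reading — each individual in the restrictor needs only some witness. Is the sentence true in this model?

True

"it" takes "a wreck" as antecedent — a donkey pronoun bound across the clause boundary.
Weak reading: every diver d with some located-wreck has at least one located-wreck w such that photographed(d,w) ∧ tagged(d,w).
Per diver: D1:✓  D2:✓  D3:✓  D4:✓  D5:✓  D6:✓  D7:✓
Every diver in the restrictor has a witness.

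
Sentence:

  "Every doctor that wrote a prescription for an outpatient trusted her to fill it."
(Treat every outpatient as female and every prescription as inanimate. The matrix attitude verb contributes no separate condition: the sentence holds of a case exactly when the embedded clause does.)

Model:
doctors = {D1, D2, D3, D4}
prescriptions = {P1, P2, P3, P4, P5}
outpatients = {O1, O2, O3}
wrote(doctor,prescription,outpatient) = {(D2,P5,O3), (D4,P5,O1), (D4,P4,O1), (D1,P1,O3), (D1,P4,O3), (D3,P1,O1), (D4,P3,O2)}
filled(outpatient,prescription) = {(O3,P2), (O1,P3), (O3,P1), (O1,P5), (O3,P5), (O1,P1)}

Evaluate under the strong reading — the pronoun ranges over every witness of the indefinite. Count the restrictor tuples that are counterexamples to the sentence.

"her" takes "an outpatient" as antecedent and "it" takes "a prescription"; both are donkey pronouns co-varying with the restrictor.
Strong reading: for every (d,p,o) with wrote(d,p,o), filled(o,p).
Restrictor triples: (D1,P1,O3)→filled(O3,P1) ✓  (D1,P4,O3)→filled(O3,P4) ✗  (D2,P5,O3)→filled(O3,P5) ✓  (D3,P1,O1)→filled(O1,P1) ✓  (D4,P3,O2)→filled(O2,P3) ✗  (D4,P4,O1)→filled(O1,P4) ✗  (D4,P5,O1)→filled(O1,P5) ✓
Counterexamples (restrictor triples failing the scope): 3.

3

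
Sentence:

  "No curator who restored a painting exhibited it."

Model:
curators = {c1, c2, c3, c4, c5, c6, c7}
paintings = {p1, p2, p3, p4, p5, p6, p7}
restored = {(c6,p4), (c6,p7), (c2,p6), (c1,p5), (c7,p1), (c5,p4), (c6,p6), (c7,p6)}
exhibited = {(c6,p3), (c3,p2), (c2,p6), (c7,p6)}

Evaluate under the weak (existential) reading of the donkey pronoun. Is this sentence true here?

False

"it" takes "a painting" as antecedent — a donkey pronoun bound across the clause boundary.
Truth condition: for no (c,p) with restored(c,p) does exhibited(c,p) hold.
Restrictor pairs — does the scope hold? (c1,p5):fails  (c2,p6):holds  (c5,p4):fails  (c6,p4):fails  (c6,p6):fails  (c6,p7):fails  (c7,p1):fails  (c7,p6):holds
Scope holds for 2 pair(s), so the sentence is false.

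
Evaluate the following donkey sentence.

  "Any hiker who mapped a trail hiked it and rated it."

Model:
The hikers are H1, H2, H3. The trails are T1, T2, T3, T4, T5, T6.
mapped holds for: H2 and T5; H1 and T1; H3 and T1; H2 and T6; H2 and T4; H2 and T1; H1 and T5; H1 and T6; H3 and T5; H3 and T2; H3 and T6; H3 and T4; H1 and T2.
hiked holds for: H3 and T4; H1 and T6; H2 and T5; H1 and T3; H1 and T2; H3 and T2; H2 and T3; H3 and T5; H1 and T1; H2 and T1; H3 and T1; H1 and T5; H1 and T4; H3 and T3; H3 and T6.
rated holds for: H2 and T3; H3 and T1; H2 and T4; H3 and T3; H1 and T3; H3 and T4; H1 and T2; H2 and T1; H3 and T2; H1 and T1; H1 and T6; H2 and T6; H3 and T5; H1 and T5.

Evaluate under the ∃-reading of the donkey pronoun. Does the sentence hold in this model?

"it" takes "a trail" as antecedent — a donkey pronoun bound across the clause boundary.
Weak reading: every hiker h with some mapped-trail has at least one mapped-trail t such that hiked(h,t) ∧ rated(h,t).
Per hiker: H1:✓  H2:✓  H3:✓
Every hiker in the restrictor has a witness.

True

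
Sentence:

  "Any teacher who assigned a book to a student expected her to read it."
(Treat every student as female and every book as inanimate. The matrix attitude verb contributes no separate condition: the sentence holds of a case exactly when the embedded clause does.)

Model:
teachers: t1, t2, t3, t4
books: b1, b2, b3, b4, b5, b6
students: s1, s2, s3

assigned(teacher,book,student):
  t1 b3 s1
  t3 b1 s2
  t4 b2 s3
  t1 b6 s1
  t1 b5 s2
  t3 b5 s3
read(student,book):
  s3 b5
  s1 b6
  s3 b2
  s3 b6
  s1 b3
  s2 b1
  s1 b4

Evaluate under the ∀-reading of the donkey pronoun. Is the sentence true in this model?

False

"her" takes "a student" as antecedent and "it" takes "a book"; both are donkey pronouns co-varying with the restrictor.
Strong reading: for every (t,b,s) with assigned(t,b,s), read(s,b).
Restrictor triples: (t1,b3,s1)→read(s1,b3) ✓  (t1,b5,s2)→read(s2,b5) ✗  (t1,b6,s1)→read(s1,b6) ✓  (t3,b1,s2)→read(s2,b1) ✓  (t3,b5,s3)→read(s3,b5) ✓  (t4,b2,s3)→read(s3,b2) ✓
Counterexample: (t1,b5,s2) — read(s2,b5) does not hold.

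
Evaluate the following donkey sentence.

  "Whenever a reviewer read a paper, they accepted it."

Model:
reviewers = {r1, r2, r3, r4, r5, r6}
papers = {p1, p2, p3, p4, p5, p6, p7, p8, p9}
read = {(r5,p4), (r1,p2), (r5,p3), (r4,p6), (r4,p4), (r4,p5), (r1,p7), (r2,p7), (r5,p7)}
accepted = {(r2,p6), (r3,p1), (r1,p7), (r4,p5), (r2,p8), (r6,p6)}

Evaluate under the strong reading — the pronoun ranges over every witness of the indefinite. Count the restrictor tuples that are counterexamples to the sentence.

7

"it" takes "a paper" as antecedent — a donkey pronoun bound across the clause boundary.
Strong reading: for every (r,p) with read(r,p), accepted(r,p).
Restrictor pairs: (r1,p2) ✗  (r1,p7) ✓  (r2,p7) ✗  (r4,p4) ✗  (r4,p5) ✓  (r4,p6) ✗  (r5,p3) ✗  (r5,p4) ✗  (r5,p7) ✗
Counterexamples (restrictor pairs failing the scope): 7.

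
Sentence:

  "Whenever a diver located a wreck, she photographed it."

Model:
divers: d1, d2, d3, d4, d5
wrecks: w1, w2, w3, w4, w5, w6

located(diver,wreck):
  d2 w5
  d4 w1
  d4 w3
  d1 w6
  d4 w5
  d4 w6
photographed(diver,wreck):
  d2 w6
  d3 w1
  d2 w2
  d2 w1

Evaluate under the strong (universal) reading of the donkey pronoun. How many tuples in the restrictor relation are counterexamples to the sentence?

"it" takes "a wreck" as antecedent — a donkey pronoun bound across the clause boundary.
Strong reading: for every (d,w) with located(d,w), photographed(d,w).
Restrictor pairs: (d1,w6) ✗  (d2,w5) ✗  (d4,w1) ✗  (d4,w3) ✗  (d4,w5) ✗  (d4,w6) ✗
Counterexamples (restrictor pairs failing the scope): 6.

6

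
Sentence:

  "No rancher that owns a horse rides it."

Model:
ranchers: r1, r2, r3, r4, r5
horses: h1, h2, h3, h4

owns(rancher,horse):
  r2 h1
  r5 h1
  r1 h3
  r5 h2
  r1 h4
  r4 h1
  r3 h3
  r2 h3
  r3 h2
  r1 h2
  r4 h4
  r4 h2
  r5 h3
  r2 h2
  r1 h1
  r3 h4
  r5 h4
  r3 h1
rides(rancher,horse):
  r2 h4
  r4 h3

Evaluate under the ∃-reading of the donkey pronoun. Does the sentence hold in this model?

"it" takes "a horse" as antecedent — a donkey pronoun bound across the clause boundary.
Truth condition: for no (r,h) with owns(r,h) does rides(r,h) hold.
Restrictor pairs — does the scope hold? (r1,h1):fails  (r1,h2):fails  (r1,h3):fails  (r1,h4):fails  (r2,h1):fails  (r2,h2):fails  (r2,h3):fails  (r3,h1):fails  (r3,h2):fails  (r3,h3):fails  (r3,h4):fails  (r4,h1):fails  (r4,h2):fails  (r4,h4):fails  (r5,h1):fails  (r5,h2):fails  (r5,h3):fails  (r5,h4):fails
Scope holds for no restrictor pair, so the sentence is true.

True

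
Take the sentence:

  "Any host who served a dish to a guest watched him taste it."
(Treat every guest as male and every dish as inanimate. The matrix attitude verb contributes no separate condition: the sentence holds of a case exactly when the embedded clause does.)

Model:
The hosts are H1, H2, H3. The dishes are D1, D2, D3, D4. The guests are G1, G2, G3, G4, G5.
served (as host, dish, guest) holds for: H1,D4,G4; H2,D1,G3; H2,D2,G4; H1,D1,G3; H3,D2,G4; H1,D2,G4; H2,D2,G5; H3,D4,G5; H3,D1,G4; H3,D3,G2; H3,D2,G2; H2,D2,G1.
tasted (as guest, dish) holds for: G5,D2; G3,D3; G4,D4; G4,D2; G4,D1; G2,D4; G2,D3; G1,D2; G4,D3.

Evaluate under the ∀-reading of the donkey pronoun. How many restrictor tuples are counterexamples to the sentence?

4

"him" takes "a guest" as antecedent and "it" takes "a dish"; both are donkey pronouns co-varying with the restrictor.
Strong reading: for every (h,d,g) with served(h,d,g), tasted(g,d).
Restrictor triples: (H1,D1,G3)→tasted(G3,D1) ✗  (H1,D2,G4)→tasted(G4,D2) ✓  (H1,D4,G4)→tasted(G4,D4) ✓  (H2,D1,G3)→tasted(G3,D1) ✗  (H2,D2,G1)→tasted(G1,D2) ✓  (H2,D2,G4)→tasted(G4,D2) ✓  (H2,D2,G5)→tasted(G5,D2) ✓  (H3,D1,G4)→tasted(G4,D1) ✓  (H3,D2,G2)→tasted(G2,D2) ✗  (H3,D2,G4)→tasted(G4,D2) ✓  (H3,D3,G2)→tasted(G2,D3) ✓  (H3,D4,G5)→tasted(G5,D4) ✗
Counterexamples (restrictor triples failing the scope): 4.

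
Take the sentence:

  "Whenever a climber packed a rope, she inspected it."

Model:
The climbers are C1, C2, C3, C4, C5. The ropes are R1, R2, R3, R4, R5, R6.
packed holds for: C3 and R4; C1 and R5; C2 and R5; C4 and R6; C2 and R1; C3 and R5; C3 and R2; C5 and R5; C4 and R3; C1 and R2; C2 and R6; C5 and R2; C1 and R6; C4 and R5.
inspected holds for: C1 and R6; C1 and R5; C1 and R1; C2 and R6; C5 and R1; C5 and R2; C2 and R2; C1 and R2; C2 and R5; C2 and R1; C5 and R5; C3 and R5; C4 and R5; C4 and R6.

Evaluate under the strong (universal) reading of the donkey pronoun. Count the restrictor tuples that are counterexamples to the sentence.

"it" takes "a rope" as antecedent — a donkey pronoun bound across the clause boundary.
Strong reading: for every (c,r) with packed(c,r), inspected(c,r).
Restrictor pairs: (C1,R2) ✓  (C1,R5) ✓  (C1,R6) ✓  (C2,R1) ✓  (C2,R5) ✓  (C2,R6) ✓  (C3,R2) ✗  (C3,R4) ✗  (C3,R5) ✓  (C4,R3) ✗  (C4,R5) ✓  (C4,R6) ✓  (C5,R2) ✓  (C5,R5) ✓
Counterexamples (restrictor pairs failing the scope): 3.

3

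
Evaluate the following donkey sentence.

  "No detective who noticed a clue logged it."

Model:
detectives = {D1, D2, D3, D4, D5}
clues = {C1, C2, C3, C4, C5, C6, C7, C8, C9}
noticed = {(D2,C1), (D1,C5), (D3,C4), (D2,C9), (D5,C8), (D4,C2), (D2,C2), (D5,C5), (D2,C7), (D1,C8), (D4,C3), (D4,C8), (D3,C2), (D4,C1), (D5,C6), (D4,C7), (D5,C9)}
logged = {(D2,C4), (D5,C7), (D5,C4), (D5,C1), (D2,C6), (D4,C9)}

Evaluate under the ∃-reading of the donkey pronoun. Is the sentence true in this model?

True

"it" takes "a clue" as antecedent — a donkey pronoun bound across the clause boundary.
Truth condition: for no (d,c) with noticed(d,c) does logged(d,c) hold.
Restrictor pairs — does the scope hold? (D1,C5):fails  (D1,C8):fails  (D2,C1):fails  (D2,C2):fails  (D2,C7):fails  (D2,C9):fails  (D3,C2):fails  (D3,C4):fails  (D4,C1):fails  (D4,C2):fails  (D4,C3):fails  (D4,C7):fails  (D4,C8):fails  (D5,C5):fails  (D5,C6):fails  (D5,C8):fails  (D5,C9):fails
Scope holds for no restrictor pair, so the sentence is true.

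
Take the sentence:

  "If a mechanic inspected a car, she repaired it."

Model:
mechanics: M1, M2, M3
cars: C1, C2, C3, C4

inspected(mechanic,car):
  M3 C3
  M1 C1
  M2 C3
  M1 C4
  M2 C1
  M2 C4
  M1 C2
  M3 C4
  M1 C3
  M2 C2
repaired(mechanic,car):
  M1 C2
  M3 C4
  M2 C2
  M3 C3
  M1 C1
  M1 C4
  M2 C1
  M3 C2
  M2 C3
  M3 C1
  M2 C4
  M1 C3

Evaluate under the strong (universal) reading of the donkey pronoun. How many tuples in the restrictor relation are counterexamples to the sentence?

0

"it" takes "a car" as antecedent — a donkey pronoun bound across the clause boundary.
Strong reading: for every (m,c) with inspected(m,c), repaired(m,c).
Restrictor pairs: (M1,C1) ✓  (M1,C2) ✓  (M1,C3) ✓  (M1,C4) ✓  (M2,C1) ✓  (M2,C2) ✓  (M2,C3) ✓  (M2,C4) ✓  (M3,C3) ✓  (M3,C4) ✓
Counterexamples (restrictor pairs failing the scope): 0.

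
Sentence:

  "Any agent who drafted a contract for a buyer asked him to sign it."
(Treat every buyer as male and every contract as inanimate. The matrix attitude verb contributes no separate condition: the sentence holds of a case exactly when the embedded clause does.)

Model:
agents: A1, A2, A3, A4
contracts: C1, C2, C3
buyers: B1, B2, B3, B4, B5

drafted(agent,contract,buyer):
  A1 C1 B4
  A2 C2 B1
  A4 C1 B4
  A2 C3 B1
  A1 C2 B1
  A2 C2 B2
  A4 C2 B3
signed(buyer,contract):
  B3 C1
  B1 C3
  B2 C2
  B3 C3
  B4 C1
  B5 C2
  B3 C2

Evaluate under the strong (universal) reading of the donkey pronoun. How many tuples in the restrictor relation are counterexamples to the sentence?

"him" takes "a buyer" as antecedent and "it" takes "a contract"; both are donkey pronouns co-varying with the restrictor.
Strong reading: for every (a,c,b) with drafted(a,c,b), signed(b,c).
Restrictor triples: (A1,C1,B4)→signed(B4,C1) ✓  (A1,C2,B1)→signed(B1,C2) ✗  (A2,C2,B1)→signed(B1,C2) ✗  (A2,C2,B2)→signed(B2,C2) ✓  (A2,C3,B1)→signed(B1,C3) ✓  (A4,C1,B4)→signed(B4,C1) ✓  (A4,C2,B3)→signed(B3,C2) ✓
Counterexamples (restrictor triples failing the scope): 2.

2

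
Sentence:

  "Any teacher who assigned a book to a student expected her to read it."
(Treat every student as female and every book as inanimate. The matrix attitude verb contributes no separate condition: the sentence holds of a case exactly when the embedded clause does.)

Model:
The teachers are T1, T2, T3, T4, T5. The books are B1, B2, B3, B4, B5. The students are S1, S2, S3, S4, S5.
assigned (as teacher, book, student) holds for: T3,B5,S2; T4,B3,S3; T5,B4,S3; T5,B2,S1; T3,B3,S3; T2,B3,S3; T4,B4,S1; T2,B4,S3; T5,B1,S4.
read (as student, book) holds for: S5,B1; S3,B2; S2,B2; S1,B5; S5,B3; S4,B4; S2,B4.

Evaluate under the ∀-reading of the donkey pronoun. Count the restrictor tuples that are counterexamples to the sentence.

"her" takes "a student" as antecedent and "it" takes "a book"; both are donkey pronouns co-varying with the restrictor.
Strong reading: for every (t,b,s) with assigned(t,b,s), read(s,b).
Restrictor triples: (T2,B3,S3)→read(S3,B3) ✗  (T2,B4,S3)→read(S3,B4) ✗  (T3,B3,S3)→read(S3,B3) ✗  (T3,B5,S2)→read(S2,B5) ✗  (T4,B3,S3)→read(S3,B3) ✗  (T4,B4,S1)→read(S1,B4) ✗  (T5,B1,S4)→read(S4,B1) ✗  (T5,B2,S1)→read(S1,B2) ✗  (T5,B4,S3)→read(S3,B4) ✗
Counterexamples (restrictor triples failing the scope): 9.

9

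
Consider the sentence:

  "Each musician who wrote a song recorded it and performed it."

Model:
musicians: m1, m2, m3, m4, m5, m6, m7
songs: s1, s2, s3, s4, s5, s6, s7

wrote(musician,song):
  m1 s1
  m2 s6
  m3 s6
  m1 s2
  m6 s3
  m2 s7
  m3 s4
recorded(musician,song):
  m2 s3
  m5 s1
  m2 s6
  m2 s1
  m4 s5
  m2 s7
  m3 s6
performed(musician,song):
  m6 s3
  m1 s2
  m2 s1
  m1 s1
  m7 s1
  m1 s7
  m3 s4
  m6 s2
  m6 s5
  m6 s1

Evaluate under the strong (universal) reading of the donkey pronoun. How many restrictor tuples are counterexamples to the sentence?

7

"it" takes "a song" as antecedent — a donkey pronoun bound across the clause boundary.
Strong reading: for every (m,s) with wrote(m,s), recorded(m,s) ∧ performed(m,s).
Restrictor pairs: (m1,s1) ✗  (m1,s2) ✗  (m2,s6) ✗  (m2,s7) ✗  (m3,s4) ✗  (m3,s6) ✗  (m6,s3) ✗
Counterexamples (restrictor pairs failing the scope): 7.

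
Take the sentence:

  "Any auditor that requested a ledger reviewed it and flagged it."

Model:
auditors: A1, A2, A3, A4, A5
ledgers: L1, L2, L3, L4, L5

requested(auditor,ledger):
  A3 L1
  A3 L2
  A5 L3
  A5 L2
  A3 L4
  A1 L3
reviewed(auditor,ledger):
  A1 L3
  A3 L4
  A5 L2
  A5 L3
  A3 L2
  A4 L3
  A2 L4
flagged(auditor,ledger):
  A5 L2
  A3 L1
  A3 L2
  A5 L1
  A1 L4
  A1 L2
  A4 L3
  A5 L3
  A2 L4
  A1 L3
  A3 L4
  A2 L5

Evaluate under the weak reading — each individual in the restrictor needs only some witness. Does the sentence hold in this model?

True

"it" takes "a ledger" as antecedent — a donkey pronoun bound across the clause boundary.
Weak reading: every auditor a with some requested-ledger has at least one requested-ledger l such that reviewed(a,l) ∧ flagged(a,l).
Per auditor: A1:✓  A3:✓  A5:✓
Every auditor in the restrictor has a witness.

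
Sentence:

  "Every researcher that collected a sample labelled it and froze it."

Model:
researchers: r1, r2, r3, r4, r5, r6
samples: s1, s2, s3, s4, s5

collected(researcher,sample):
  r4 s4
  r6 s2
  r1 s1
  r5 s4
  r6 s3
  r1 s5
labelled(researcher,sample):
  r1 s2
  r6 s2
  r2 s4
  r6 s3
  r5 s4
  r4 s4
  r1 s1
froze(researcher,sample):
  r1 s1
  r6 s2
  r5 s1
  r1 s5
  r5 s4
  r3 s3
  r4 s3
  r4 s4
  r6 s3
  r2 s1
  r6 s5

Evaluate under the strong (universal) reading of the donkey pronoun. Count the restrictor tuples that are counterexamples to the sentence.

"it" takes "a sample" as antecedent — a donkey pronoun bound across the clause boundary.
Strong reading: for every (r,s) with collected(r,s), labelled(r,s) ∧ froze(r,s).
Restrictor pairs: (r1,s1) ✓  (r1,s5) ✗  (r4,s4) ✓  (r5,s4) ✓  (r6,s2) ✓  (r6,s3) ✓
Counterexamples (restrictor pairs failing the scope): 1.

1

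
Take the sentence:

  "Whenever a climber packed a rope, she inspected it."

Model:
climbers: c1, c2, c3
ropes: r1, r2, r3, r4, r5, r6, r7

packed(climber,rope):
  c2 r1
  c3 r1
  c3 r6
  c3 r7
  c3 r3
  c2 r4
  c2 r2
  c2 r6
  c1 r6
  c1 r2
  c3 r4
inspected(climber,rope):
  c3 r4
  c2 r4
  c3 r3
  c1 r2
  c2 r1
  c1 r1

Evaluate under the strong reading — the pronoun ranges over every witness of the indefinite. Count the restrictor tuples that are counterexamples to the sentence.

6

"it" takes "a rope" as antecedent — a donkey pronoun bound across the clause boundary.
Strong reading: for every (c,r) with packed(c,r), inspected(c,r).
Restrictor pairs: (c1,r2) ✓  (c1,r6) ✗  (c2,r1) ✓  (c2,r2) ✗  (c2,r4) ✓  (c2,r6) ✗  (c3,r1) ✗  (c3,r3) ✓  (c3,r4) ✓  (c3,r6) ✗  (c3,r7) ✗
Counterexamples (restrictor pairs failing the scope): 6.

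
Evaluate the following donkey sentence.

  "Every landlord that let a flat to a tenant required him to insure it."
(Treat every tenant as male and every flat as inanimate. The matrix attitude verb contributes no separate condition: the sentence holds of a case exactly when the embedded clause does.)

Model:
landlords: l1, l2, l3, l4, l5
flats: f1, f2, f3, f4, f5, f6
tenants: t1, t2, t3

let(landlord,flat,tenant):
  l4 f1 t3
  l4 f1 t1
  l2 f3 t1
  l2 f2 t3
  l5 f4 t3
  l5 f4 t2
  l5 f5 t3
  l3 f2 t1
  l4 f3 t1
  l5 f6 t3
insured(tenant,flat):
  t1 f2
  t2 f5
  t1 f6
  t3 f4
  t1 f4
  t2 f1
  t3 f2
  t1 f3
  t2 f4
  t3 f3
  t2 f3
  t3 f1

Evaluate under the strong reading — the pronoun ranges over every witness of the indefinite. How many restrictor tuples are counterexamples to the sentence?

3

"him" takes "a tenant" as antecedent and "it" takes "a flat"; both are donkey pronouns co-varying with the restrictor.
Strong reading: for every (l,f,t) with let(l,f,t), insured(t,f).
Restrictor triples: (l2,f2,t3)→insured(t3,f2) ✓  (l2,f3,t1)→insured(t1,f3) ✓  (l3,f2,t1)→insured(t1,f2) ✓  (l4,f1,t1)→insured(t1,f1) ✗  (l4,f1,t3)→insured(t3,f1) ✓  (l4,f3,t1)→insured(t1,f3) ✓  (l5,f4,t2)→insured(t2,f4) ✓  (l5,f4,t3)→insured(t3,f4) ✓  (l5,f5,t3)→insured(t3,f5) ✗  (l5,f6,t3)→insured(t3,f6) ✗
Counterexamples (restrictor triples failing the scope): 3.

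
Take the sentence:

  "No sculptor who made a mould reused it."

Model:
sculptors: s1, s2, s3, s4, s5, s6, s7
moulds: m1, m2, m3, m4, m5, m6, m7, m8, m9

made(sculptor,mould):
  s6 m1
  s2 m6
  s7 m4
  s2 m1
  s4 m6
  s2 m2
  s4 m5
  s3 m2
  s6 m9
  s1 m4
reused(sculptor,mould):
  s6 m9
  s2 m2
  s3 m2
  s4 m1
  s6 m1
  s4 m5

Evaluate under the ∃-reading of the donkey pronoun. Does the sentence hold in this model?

"it" takes "a mould" as antecedent — a donkey pronoun bound across the clause boundary.
Truth condition: for no (s,m) with made(s,m) does reused(s,m) hold.
Restrictor pairs — does the scope hold? (s1,m4):fails  (s2,m1):fails  (s2,m2):holds  (s2,m6):fails  (s3,m2):holds  (s4,m5):holds  (s4,m6):fails  (s6,m1):holds  (s6,m9):holds  (s7,m4):fails
Scope holds for 5 pair(s), so the sentence is false.

False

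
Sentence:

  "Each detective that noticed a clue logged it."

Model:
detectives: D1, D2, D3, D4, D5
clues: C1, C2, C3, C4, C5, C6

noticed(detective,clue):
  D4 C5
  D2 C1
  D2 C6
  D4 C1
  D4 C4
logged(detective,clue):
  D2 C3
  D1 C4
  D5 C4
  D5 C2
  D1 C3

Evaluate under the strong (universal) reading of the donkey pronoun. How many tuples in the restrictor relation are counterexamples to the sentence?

5

"it" takes "a clue" as antecedent — a donkey pronoun bound across the clause boundary.
Strong reading: for every (d,c) with noticed(d,c), logged(d,c).
Restrictor pairs: (D2,C1) ✗  (D2,C6) ✗  (D4,C1) ✗  (D4,C4) ✗  (D4,C5) ✗
Counterexamples (restrictor pairs failing the scope): 5.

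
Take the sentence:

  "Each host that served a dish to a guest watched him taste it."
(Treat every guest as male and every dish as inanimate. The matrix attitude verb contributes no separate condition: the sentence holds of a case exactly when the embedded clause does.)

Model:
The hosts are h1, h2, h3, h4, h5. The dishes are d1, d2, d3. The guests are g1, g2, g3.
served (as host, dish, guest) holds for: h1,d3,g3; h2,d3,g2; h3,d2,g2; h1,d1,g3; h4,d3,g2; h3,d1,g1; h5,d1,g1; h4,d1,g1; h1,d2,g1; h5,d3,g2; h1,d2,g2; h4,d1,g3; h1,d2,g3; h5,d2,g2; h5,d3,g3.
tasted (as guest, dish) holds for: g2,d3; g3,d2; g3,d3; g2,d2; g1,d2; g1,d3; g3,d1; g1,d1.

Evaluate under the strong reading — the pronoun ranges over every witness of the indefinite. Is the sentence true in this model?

True

"him" takes "a guest" as antecedent and "it" takes "a dish"; both are donkey pronouns co-varying with the restrictor.
Strong reading: for every (h,d,g) with served(h,d,g), tasted(g,d).
Restrictor triples: (h1,d1,g3)→tasted(g3,d1) ✓  (h1,d2,g1)→tasted(g1,d2) ✓  (h1,d2,g2)→tasted(g2,d2) ✓  (h1,d2,g3)→tasted(g3,d2) ✓  (h1,d3,g3)→tasted(g3,d3) ✓  (h2,d3,g2)→tasted(g2,d3) ✓  (h3,d1,g1)→tasted(g1,d1) ✓  (h3,d2,g2)→tasted(g2,d2) ✓  (h4,d1,g1)→tasted(g1,d1) ✓  (h4,d1,g3)→tasted(g3,d1) ✓  (h4,d3,g2)→tasted(g2,d3) ✓  (h5,d1,g1)→tasted(g1,d1) ✓  (h5,d2,g2)→tasted(g2,d2) ✓  (h5,d3,g2)→tasted(g2,d3) ✓  (h5,d3,g3)→tasted(g3,d3) ✓
Every restrictor triple satisfies the scope.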